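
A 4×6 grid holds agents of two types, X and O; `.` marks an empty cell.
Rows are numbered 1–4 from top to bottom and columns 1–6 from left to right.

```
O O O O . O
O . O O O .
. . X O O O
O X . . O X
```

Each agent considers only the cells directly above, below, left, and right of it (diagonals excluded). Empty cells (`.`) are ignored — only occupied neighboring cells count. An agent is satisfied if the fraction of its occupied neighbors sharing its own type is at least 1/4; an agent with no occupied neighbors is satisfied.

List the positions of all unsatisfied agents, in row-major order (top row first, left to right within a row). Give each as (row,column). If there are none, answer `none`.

(3,3), (4,1), (4,2), (4,6)

(1,1)O 2/2 satisfied
(1,2)O 2/2 satisfied
(1,3)O 3/3 satisfied
(1,4)O 2/2 satisfied
(1,6)O 0/0 satisfied
(2,1)O 1/1 satisfied
(2,3)O 2/3 satisfied
(2,4)O 4/4 satisfied
(2,5)O 2/2 satisfied
(3,3)X 0/2 not
(3,4)O 2/3 satisfied
(3,5)O 4/4 satisfied
(3,6)O 1/2 satisfied
(4,1)O 0/1 not
(4,2)X 0/1 not
(4,5)O 1/2 satisfied
(4,6)X 0/2 not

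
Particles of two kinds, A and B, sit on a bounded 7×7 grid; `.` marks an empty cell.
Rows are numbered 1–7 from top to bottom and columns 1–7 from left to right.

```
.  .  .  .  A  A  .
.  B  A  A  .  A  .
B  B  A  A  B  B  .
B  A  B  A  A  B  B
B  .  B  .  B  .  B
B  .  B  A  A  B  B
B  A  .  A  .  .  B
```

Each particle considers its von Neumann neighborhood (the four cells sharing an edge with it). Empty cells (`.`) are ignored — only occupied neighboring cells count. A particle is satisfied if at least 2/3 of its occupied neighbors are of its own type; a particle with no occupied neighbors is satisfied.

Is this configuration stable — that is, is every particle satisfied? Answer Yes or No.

No

(1,5)A 1/1 satisfied
(1,6)A 2/2 satisfied
(2,2)B 1/2 not
(2,3)A 2/3 satisfied
(2,4)A 2/2 satisfied
(2,6)A 1/2 not
(3,1)B 2/2 satisfied
(3,2)B 2/4 not
(3,3)A 2/4 not
(3,4)A 3/4 satisfied
(3,5)B 1/3 not
(3,6)B 2/3 satisfied
(4,1)B 2/3 satisfied
(4,2)A 0/3 not
(4,3)B 1/4 not
(4,4)A 2/3 satisfied
(4,5)A 1/4 not
(4,6)B 2/3 satisfied
(4,7)B 2/2 satisfied
(5,1)B 2/2 satisfied
(5,3)B 2/2 satisfied
(5,5)B 0/2 not
(5,7)B 2/2 satisfied
(6,1)B 2/2 satisfied
(6,3)B 1/2 not
(6,4)A 2/3 satisfied
(6,5)A 1/3 not
(6,6)B 1/2 not
(6,7)B 3/3 satisfied
(7,1)B 1/2 not
(7,2)A 0/1 not
(7,4)A 1/1 satisfied
(7,7)B 1/1 satisfied
For instance (2,2) has only 1/2 same-type neighbors, below 2/3.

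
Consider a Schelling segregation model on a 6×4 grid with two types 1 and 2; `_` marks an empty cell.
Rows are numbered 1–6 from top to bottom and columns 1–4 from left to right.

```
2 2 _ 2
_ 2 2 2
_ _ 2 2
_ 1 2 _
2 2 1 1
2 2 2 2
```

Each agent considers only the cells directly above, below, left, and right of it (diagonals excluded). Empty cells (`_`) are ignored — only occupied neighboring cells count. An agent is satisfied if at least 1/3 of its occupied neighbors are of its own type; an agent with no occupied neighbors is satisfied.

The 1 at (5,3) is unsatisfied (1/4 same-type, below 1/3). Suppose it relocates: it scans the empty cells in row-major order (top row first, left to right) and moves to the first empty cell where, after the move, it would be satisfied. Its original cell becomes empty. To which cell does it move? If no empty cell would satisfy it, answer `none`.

(3,1)

Vacating (5,3). Empty cells in order:
  (1,3): 0/3 same-type → still unsatisfied.
  (2,1): 0/2 same-type → still unsatisfied.
  (3,1): 0/0 same-type → satisfied — stop here.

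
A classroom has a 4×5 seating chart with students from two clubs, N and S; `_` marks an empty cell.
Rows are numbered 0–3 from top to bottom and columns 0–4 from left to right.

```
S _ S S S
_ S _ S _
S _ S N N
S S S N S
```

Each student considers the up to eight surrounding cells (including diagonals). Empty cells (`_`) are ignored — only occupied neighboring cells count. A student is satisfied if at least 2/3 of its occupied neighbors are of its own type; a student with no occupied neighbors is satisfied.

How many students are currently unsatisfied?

5

(0,0)S 1/1 satisfied
(0,2)S 3/3 satisfied
(0,3)S 3/3 satisfied
(0,4)S 2/2 satisfied
(1,1)S 4/4 satisfied
(1,3)S 4/6 satisfied
(2,0)S 3/3 satisfied
(2,2)S 4/6 satisfied
(2,3)N 2/6 not
(2,4)N 2/4 not
(3,0)S 2/2 satisfied
(3,1)S 4/4 satisfied
(3,2)S 2/4 not
(3,3)N 2/5 not
(3,4)S 0/3 not
Unsatisfied: (2,3), (2,4), (3,2), (3,3), (3,4) — 5 in total.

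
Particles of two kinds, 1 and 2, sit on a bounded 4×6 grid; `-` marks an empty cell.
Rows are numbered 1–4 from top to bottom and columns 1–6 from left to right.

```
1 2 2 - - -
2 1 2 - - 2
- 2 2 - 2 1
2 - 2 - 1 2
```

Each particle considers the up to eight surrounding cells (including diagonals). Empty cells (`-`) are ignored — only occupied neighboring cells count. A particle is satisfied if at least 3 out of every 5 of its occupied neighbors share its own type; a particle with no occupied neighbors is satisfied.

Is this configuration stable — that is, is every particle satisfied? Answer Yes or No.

No

Row 1: (1,1)1 1/3 ✗ · (1,2)2 3/5 ✓ · (1,3)2 2/3 ✓
Row 2: (2,1)2 2/4 ✗ · (2,2)1 1/7 ✗ · (2,3)2 4/5 ✓ · (2,6)2 1/2 ✗
Row 3: (3,2)2 5/6 ✓ · (3,3)2 3/4 ✓ · (3,5)2 2/4 ✗ · (3,6)1 1/4 ✗
Row 4: (4,1)2 1/1 ✓ · (4,3)2 2/2 ✓ · (4,5)1 1/3 ✗ · (4,6)2 1/3 ✗
For instance (1,1) has only 1/3 same-type neighbors, below 3/5.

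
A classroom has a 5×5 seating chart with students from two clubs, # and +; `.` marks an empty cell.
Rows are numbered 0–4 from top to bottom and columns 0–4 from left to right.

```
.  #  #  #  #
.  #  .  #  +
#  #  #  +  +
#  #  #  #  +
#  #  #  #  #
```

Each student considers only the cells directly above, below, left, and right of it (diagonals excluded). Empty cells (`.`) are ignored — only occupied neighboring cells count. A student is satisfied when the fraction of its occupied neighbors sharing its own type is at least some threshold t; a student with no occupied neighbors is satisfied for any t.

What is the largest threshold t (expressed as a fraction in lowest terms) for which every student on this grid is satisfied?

1/4

(0,1)# 2/2
(0,2)# 2/2
(0,3)# 3/3
(0,4)# 1/2
(1,1)# 2/2
(1,3)# 1/3
(1,4)+ 1/3
(2,0)# 2/2
(2,1)# 4/4
(2,2)# 2/3
(2,3)+ 1/4
(2,4)+ 3/3
(3,0)# 3/3
(3,1)# 4/4
(3,2)# 4/4
(3,3)# 2/4
(3,4)+ 1/3
(4,0)# 2/2
(4,1)# 3/3
(4,2)# 3/3
(4,3)# 3/3
(4,4)# 1/2
The smallest same-type fraction is 1/4 at (2,3), which reduces to 1/4. Any threshold above that leaves this student unsatisfied.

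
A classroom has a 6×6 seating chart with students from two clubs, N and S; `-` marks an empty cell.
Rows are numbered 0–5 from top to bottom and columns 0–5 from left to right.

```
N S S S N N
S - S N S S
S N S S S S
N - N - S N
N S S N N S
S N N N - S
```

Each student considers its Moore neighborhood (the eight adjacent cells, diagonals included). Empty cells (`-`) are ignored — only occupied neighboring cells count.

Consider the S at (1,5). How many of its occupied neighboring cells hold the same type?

Occupied neighbors of (1,5): (0,4)=N, (0,5)=N, (1,4)=S, (2,4)=S, (2,5)=S.
Same type (S): 3 of 5.

3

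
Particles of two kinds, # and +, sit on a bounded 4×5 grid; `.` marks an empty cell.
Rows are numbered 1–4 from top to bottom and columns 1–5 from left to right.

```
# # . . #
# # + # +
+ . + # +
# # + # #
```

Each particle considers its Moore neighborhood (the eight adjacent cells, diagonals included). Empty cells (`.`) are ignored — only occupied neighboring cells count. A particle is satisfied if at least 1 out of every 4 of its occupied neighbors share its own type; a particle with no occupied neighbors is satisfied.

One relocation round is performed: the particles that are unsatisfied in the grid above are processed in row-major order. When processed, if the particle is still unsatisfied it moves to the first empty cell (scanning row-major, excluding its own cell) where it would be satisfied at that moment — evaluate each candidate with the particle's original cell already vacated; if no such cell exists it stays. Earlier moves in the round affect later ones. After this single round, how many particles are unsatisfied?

0

Initially unsatisfied (in order): (2,3), (3,1), (3,5).
  (2,3) → (1,4).
  (3,1) → (1,3).
  (3,5) → (2,3).
Resulting grid:
# # + + #
# # + # +
. . + # .
# # + # #
All satisfied now.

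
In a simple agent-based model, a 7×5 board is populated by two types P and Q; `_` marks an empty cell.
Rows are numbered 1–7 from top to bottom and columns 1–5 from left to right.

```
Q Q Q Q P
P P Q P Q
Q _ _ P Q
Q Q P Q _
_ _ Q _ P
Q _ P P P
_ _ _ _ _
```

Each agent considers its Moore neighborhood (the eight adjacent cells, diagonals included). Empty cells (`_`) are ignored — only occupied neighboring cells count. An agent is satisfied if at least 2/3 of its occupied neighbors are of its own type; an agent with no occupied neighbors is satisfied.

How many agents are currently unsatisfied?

17

(1,1)Q 1/3 not
(1,2)Q 3/5 not
(1,3)Q 3/5 not
(1,4)Q 3/5 not
(1,5)P 1/3 not
(2,1)P 1/4 not
(2,2)P 1/6 not
(2,3)Q 3/6 not
(2,4)P 2/7 not
(2,5)Q 2/5 not
(3,1)Q 2/4 not
(3,4)P 2/6 not
(3,5)Q 2/4 not
(4,1)Q 2/2 satisfied
(4,2)Q 3/4 satisfied
(4,3)P 1/4 not
(4,4)Q 2/5 not
(5,3)Q 2/5 not
(5,5)P 2/3 satisfied
(6,1)Q 0/0 satisfied
(6,3)P 1/2 not
(6,4)P 3/4 satisfied
(6,5)P 2/2 satisfied
Unsatisfied: (1,1), (1,2), (1,3), (1,4), (1,5), (2,1), (2,2), (2,3), (2,4), (2,5), (3,1), (3,4), (3,5), (4,3), (4,4), (5,3), (6,3) — 17 in total.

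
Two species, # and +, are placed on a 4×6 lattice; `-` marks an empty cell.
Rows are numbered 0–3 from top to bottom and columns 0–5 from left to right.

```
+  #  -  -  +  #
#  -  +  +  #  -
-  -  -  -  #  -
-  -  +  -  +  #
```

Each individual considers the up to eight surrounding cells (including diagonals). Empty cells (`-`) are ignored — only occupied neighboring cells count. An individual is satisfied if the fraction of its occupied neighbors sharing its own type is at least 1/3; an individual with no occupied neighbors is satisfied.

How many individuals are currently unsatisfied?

Row 0: (0,0)+ 0/2 ✗ · (0,1)# 1/3 ✓ · (0,4)+ 1/3 ✓ · (0,5)# 1/2 ✓
Row 1: (1,0)# 1/2 ✓ · (1,2)+ 1/2 ✓ · (1,3)+ 2/4 ✓ · (1,4)# 2/4 ✓
Row 2: (2,4)# 2/4 ✓
Row 3: (3,2)+ 0/0 ✓ · (3,4)+ 0/2 ✗ · (3,5)# 1/2 ✓
Unsatisfied: (0,0), (3,4) — 2 in total.

2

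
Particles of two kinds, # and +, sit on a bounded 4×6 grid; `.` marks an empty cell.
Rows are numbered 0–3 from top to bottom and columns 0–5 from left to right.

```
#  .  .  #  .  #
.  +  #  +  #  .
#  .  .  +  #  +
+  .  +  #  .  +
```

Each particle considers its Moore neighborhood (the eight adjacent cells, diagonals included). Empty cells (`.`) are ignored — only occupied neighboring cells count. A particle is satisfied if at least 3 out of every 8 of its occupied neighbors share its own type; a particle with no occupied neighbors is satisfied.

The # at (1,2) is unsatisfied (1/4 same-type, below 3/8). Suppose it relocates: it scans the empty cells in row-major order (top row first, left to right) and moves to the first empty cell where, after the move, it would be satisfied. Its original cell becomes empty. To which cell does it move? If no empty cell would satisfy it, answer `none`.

Vacating (1,2). Empty cells in order:
  (0,1): 1/2 same-type → satisfied — stop here.

(0,1)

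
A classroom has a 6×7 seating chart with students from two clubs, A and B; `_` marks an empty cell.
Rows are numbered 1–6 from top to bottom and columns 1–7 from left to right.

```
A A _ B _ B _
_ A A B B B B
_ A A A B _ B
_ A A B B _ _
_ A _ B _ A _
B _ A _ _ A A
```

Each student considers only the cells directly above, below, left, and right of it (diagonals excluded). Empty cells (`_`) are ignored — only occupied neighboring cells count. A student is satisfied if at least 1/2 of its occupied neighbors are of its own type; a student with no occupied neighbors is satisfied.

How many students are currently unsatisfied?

1

Row 1: (1,1)A 1/1 satisfied · (1,2)A 2/2 satisfied · (1,4)B 1/1 satisfied · (1,6)B 1/1 satisfied
Row 2: (2,2)A 3/3 satisfied · (2,3)A 2/3 satisfied · (2,4)B 2/4 satisfied · (2,5)B 3/3 satisfied · (2,6)B 3/3 satisfied · (2,7)B 2/2 satisfied
Row 3: (3,2)A 3/3 satisfied · (3,3)A 4/4 satisfied · (3,4)A 1/4 not · (3,5)B 2/3 satisfied · (3,7)B 1/1 satisfied
Row 4: (4,2)A 3/3 satisfied · (4,3)A 2/3 satisfied · (4,4)B 2/4 satisfied · (4,5)B 2/2 satisfied
Row 5: (5,2)A 1/1 satisfied · (5,4)B 1/1 satisfied · (5,6)A 1/1 satisfied
Row 6: (6,1)B 0/0 satisfied · (6,3)A 0/0 satisfied · (6,6)A 2/2 satisfied · (6,7)A 1/1 satisfied
Unsatisfied: (3,4) — 1 in total.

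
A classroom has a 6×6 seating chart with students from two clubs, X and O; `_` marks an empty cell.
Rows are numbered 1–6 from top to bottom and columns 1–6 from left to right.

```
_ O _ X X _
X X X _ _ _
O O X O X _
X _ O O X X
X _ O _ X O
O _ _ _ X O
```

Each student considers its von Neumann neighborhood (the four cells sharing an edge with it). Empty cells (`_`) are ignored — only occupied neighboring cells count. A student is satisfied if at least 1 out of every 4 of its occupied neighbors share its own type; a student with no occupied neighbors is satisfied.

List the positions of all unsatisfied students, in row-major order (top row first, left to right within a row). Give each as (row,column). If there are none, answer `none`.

(1,2)O 0/1 unhappy
(1,4)X 1/1 ok
(1,5)X 1/1 ok
(2,1)X 1/2 ok
(2,2)X 2/4 ok
(2,3)X 2/2 ok
(3,1)O 1/3 ok
(3,2)O 1/3 ok
(3,3)X 1/4 ok
(3,4)O 1/3 ok
(3,5)X 1/2 ok
(4,1)X 1/2 ok
(4,3)O 2/3 ok
(4,4)O 2/3 ok
(4,5)X 3/4 ok
(4,6)X 1/2 ok
(5,1)X 1/2 ok
(5,3)O 1/1 ok
(5,5)X 2/3 ok
(5,6)O 1/3 ok
(6,1)O 0/1 unhappy
(6,5)X 1/2 ok
(6,6)O 1/2 ok

(1,2), (6,1)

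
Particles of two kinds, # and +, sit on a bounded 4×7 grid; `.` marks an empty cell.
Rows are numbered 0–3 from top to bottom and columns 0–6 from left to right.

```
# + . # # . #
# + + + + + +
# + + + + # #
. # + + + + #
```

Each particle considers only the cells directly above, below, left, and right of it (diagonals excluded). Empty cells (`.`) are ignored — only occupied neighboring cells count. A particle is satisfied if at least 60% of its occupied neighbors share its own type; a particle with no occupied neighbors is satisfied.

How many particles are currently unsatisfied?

12

Row 0: (0,0)# 1/2 unhappy · (0,1)+ 1/2 unhappy · (0,3)# 1/2 unhappy · (0,4)# 1/2 unhappy · (0,6)# 0/1 unhappy
Row 1: (1,0)# 2/3 ok · (1,1)+ 3/4 ok · (1,2)+ 3/3 ok · (1,3)+ 3/4 ok · (1,4)+ 3/4 ok · (1,5)+ 2/3 ok · (1,6)+ 1/3 unhappy
Row 2: (2,0)# 1/2 unhappy · (2,1)+ 2/4 unhappy · (2,2)+ 4/4 ok · (2,3)+ 4/4 ok · (2,4)+ 3/4 ok · (2,5)# 1/4 unhappy · (2,6)# 2/3 ok
Row 3: (3,1)# 0/2 unhappy · (3,2)+ 2/3 ok · (3,3)+ 3/3 ok · (3,4)+ 3/3 ok · (3,5)+ 1/3 unhappy · (3,6)# 1/2 unhappy
Unsatisfied: (0,0), (0,1), (0,3), (0,4), (0,6), (1,6), (2,0), (2,1), (2,5), (3,1), (3,5), (3,6) — 12 in total.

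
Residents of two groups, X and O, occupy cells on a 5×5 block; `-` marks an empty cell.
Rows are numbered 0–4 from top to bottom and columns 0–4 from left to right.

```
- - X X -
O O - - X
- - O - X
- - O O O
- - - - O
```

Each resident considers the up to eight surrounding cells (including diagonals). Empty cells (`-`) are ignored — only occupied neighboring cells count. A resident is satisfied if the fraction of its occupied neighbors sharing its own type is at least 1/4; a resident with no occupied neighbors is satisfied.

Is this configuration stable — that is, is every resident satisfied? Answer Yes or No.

Yes

Row 0: (0,2)X 1/2 satisfied · (0,3)X 2/2 satisfied
Row 1: (1,0)O 1/1 satisfied · (1,1)O 2/3 satisfied · (1,4)X 2/2 satisfied
Row 2: (2,2)O 3/3 satisfied · (2,4)X 1/3 satisfied
Row 3: (3,2)O 2/2 satisfied · (3,3)O 4/5 satisfied · (3,4)O 2/3 satisfied
Row 4: (4,4)O 2/2 satisfied
All meet the threshold, so the configuration is stable.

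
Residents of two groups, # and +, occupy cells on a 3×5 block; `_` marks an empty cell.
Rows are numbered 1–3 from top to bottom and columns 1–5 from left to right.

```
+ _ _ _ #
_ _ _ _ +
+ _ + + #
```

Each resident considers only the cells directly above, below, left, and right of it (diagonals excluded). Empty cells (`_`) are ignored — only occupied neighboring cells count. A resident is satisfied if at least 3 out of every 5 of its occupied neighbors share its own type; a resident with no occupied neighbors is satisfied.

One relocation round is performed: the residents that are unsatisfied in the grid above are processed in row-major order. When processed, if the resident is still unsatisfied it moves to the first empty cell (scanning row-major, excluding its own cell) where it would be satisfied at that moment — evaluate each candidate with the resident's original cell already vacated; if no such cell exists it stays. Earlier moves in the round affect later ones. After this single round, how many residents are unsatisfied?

0

Initially unsatisfied (in order): (1,5), (2,5), (3,4), (3,5).
  (1,5) → (1,3).
  (2,5) → (1,5).
  (3,4) → (2,1).
  (3,5): now satisfied by earlier moves; stays.
Resulting grid:
+ _ # _ +
+ _ _ _ _
+ _ + _ #
All satisfied now.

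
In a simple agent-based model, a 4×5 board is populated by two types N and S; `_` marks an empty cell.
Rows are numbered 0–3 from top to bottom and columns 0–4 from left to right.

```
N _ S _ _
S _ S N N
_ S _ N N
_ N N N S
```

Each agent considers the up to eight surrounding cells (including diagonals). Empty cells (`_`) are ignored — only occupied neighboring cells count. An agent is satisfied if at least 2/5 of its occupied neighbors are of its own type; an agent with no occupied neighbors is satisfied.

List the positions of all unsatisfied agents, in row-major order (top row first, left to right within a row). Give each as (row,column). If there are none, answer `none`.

Row 0: (0,0)N 0/1 not · (0,2)S 1/2 satisfied
Row 1: (1,0)S 1/2 satisfied · (1,2)S 2/4 satisfied · (1,3)N 3/5 satisfied · (1,4)N 3/3 satisfied
Row 2: (2,1)S 2/4 satisfied · (2,3)N 5/7 satisfied · (2,4)N 4/5 satisfied
Row 3: (3,1)N 1/2 satisfied · (3,2)N 3/4 satisfied · (3,3)N 3/4 satisfied · (3,4)S 0/3 not

(0,0), (3,4)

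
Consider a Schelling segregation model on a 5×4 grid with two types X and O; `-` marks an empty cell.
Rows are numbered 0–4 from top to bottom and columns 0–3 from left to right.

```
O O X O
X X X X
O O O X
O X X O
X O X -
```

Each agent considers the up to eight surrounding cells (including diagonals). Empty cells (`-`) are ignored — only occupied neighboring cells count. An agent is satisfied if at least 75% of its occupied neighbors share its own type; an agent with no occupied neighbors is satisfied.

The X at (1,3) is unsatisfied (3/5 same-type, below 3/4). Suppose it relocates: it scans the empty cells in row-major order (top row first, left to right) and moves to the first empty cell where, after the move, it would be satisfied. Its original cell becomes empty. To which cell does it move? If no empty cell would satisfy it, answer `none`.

none

Vacating (1,3). Empty cells in order:
  (4,3): 2/3 same-type → still unsatisfied.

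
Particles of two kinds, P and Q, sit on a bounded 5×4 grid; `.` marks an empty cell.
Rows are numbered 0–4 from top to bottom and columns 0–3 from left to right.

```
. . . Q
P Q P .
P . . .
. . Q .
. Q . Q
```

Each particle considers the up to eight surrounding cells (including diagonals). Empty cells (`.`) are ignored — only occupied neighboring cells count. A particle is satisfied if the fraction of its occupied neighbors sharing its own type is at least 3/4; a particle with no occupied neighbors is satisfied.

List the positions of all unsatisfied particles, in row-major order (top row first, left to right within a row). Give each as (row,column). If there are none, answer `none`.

Row 0: (0,3)Q 0/1 ✗
Row 1: (1,0)P 1/2 ✗ · (1,1)Q 0/3 ✗ · (1,2)P 0/2 ✗
Row 2: (2,0)P 1/2 ✗
Row 3: (3,2)Q 2/2 ✓
Row 4: (4,1)Q 1/1 ✓ · (4,3)Q 1/1 ✓

(0,3), (1,0), (1,1), (1,2), (2,0)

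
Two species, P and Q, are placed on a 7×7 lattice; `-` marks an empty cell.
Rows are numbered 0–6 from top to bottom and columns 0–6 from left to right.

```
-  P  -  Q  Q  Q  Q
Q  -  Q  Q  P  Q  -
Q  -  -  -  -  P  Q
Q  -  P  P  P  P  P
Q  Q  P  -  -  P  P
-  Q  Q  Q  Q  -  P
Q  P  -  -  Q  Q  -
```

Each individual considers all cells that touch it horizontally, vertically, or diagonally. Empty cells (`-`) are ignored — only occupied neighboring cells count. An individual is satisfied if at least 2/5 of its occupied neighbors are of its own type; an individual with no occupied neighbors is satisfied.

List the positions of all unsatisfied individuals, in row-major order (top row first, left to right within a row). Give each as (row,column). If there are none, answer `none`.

Row 0: (0,1)P 0/2 unhappy · (0,3)Q 3/4 ok · (0,4)Q 4/5 ok · (0,5)Q 3/4 ok · (0,6)Q 2/2 ok
Row 1: (1,0)Q 1/2 ok · (1,2)Q 2/3 ok · (1,3)Q 3/4 ok · (1,4)P 1/6 unhappy · (1,5)Q 4/6 ok
Row 2: (2,0)Q 2/2 ok · (2,5)P 4/6 ok · (2,6)Q 1/4 unhappy
Row 3: (3,0)Q 3/3 ok · (3,2)P 2/3 ok · (3,3)P 3/3 ok · (3,4)P 4/4 ok · (3,5)P 5/6 ok · (3,6)P 4/5 ok
Row 4: (4,0)Q 3/3 ok · (4,1)Q 4/6 ok · (4,2)P 2/6 unhappy · (4,5)P 5/6 ok · (4,6)P 4/4 ok
Row 5: (5,1)Q 4/6 ok · (5,2)Q 3/5 ok · (5,3)Q 3/4 ok · (5,4)Q 3/4 ok · (5,6)P 2/3 ok
Row 6: (6,0)Q 1/2 ok · (6,1)P 0/3 unhappy · (6,4)Q 3/3 ok · (6,5)Q 2/3 ok

(0,1), (1,4), (2,6), (4,2), (6,1)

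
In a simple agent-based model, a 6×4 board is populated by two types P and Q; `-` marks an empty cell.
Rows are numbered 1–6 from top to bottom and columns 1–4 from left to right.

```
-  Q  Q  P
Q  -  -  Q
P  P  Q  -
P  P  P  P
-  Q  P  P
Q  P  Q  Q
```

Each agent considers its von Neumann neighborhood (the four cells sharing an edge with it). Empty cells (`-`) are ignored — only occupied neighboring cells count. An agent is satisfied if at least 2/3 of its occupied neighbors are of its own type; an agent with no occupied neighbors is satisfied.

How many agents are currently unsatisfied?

Row 1: (1,2)Q 1/1 ✓ · (1,3)Q 1/2 ✗ · (1,4)P 0/2 ✗
Row 2: (2,1)Q 0/1 ✗ · (2,4)Q 0/1 ✗
Row 3: (3,1)P 2/3 ✓ · (3,2)P 2/3 ✓ · (3,3)Q 0/2 ✗
Row 4: (4,1)P 2/2 ✓ · (4,2)P 3/4 ✓ · (4,3)P 3/4 ✓ · (4,4)P 2/2 ✓
Row 5: (5,2)Q 0/3 ✗ · (5,3)P 2/4 ✗ · (5,4)P 2/3 ✓
Row 6: (6,1)Q 0/1 ✗ · (6,2)P 0/3 ✗ · (6,3)Q 1/3 ✗ · (6,4)Q 1/2 ✗
Unsatisfied: (1,3), (1,4), (2,1), (2,4), (3,3), (5,2), (5,3), (6,1), (6,2), (6,3), (6,4) — 11 in total.

11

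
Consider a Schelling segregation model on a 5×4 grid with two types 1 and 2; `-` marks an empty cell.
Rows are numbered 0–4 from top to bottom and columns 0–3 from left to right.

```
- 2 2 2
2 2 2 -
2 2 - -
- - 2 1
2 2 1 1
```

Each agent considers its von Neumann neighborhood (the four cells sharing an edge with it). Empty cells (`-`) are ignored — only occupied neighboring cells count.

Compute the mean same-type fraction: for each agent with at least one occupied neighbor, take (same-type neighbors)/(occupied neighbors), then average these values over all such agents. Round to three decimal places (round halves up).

0.810

(0,1)2 2/2
(0,2)2 3/3
(0,3)2 1/1
(1,0)2 2/2
(1,1)2 4/4
(1,2)2 2/2
(2,0)2 2/2
(2,1)2 2/2
(3,2)2 0/2
(3,3)1 1/2
(4,0)2 1/1
(4,1)2 1/2
(4,2)1 1/3
(4,3)1 2/2
Sum over 14 agents: 2/2 + 3/3 + 1/1 + 2/2 + 4/4 + 2/2 + 2/2 + 2/2 + 0/2 + 1/2 + 1/1 + 1/2 + 1/3 + 2/2 = 34/3; mean = 34/3 ÷ 14 = 17/21 = 0.809523… → 0.810.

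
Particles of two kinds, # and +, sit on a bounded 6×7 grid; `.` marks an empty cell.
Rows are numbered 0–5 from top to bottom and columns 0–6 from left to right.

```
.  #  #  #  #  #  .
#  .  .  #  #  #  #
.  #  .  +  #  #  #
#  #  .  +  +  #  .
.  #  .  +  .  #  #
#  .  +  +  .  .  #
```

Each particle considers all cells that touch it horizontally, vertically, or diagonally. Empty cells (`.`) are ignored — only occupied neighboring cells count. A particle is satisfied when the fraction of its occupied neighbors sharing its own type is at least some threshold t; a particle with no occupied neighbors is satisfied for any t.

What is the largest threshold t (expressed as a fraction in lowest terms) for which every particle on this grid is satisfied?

Row 0: (0,1)# 2/2 · (0,2)# 3/3 · (0,3)# 4/4 · (0,4)# 5/5 · (0,5)# 4/4
Row 1: (1,0)# 2/2 · (1,3)# 5/6 · (1,4)# 7/8 · (1,5)# 7/7 · (1,6)# 4/4
Row 2: (2,1)# 3/3 · (2,3)+ 2/5 · (2,4)# 5/8 · (2,5)# 6/7 · (2,6)# 4/4
Row 3: (3,0)# 3/3 · (3,1)# 3/3 · (3,3)+ 3/4 · (3,4)+ 3/7 · (3,5)# 5/6
Row 4: (4,1)# 3/4 · (4,3)+ 4/4 · (4,5)# 3/4 · (4,6)# 3/3
Row 5: (5,0)# 1/1 · (5,2)+ 2/3 · (5,3)+ 2/2 · (5,6)# 2/2
The smallest same-type fraction is 2/5 at (2,3), which reduces to 2/5. Any threshold above that leaves this particle unsatisfied.

2/5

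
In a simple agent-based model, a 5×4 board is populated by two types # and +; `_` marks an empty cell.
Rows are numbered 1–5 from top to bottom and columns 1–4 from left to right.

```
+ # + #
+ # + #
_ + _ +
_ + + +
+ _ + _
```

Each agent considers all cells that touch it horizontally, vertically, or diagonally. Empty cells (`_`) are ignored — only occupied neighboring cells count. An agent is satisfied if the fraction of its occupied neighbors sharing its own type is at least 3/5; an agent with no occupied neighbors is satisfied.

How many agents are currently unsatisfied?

Row 1: (1,1)+ 1/3 ✗ · (1,2)# 1/5 ✗ · (1,3)+ 1/5 ✗ · (1,4)# 1/3 ✗
Row 2: (2,1)+ 2/4 ✗ · (2,2)# 1/6 ✗ · (2,3)+ 3/7 ✗ · (2,4)# 1/4 ✗
Row 3: (3,2)+ 4/5 ✓ · (3,4)+ 3/4 ✓
Row 4: (4,2)+ 4/4 ✓ · (4,3)+ 5/5 ✓ · (4,4)+ 3/3 ✓
Row 5: (5,1)+ 1/1 ✓ · (5,3)+ 3/3 ✓
Unsatisfied: (1,1), (1,2), (1,3), (1,4), (2,1), (2,2), (2,3), (2,4) — 8 in total.

8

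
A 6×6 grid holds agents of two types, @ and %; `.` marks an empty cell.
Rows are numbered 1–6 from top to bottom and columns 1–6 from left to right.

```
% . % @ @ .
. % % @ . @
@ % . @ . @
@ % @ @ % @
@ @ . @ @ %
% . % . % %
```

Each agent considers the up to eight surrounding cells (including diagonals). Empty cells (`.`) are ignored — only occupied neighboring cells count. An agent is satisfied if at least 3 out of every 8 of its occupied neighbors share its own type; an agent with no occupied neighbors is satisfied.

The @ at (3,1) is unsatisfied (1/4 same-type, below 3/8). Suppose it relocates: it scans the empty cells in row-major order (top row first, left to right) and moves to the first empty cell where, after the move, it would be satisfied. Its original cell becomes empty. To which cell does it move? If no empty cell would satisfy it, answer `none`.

(1,6)

Vacating (3,1). Empty cells in order:
  (1,2): 0/4 same-type → still unsatisfied.
  (1,6): 2/2 same-type → satisfied — stop here.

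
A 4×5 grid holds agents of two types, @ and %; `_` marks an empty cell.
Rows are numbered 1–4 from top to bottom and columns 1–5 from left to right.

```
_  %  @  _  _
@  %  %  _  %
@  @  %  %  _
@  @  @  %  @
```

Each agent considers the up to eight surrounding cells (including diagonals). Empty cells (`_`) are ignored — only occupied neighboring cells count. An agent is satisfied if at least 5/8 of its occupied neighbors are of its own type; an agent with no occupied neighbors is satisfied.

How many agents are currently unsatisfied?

8

(1,2)% 2/4 not
(1,3)@ 0/3 not
(2,1)@ 2/4 not
(2,2)% 3/7 not
(2,3)% 4/6 satisfied
(2,5)% 1/1 satisfied
(3,1)@ 4/5 satisfied
(3,2)@ 5/8 satisfied
(3,3)% 4/7 not
(3,4)% 4/6 satisfied
(4,1)@ 3/3 satisfied
(4,2)@ 4/5 satisfied
(4,3)@ 2/5 not
(4,4)% 2/4 not
(4,5)@ 0/2 not
Unsatisfied: (1,2), (1,3), (2,1), (2,2), (3,3), (4,3), (4,4), (4,5) — 8 in total.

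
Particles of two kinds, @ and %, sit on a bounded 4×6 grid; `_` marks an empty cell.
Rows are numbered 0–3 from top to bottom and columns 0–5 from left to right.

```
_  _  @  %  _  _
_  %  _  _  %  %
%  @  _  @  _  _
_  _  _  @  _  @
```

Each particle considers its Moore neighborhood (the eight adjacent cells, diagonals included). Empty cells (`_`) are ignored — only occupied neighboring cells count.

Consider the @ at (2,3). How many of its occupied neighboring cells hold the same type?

Occupied neighbors of (2,3): (1,4)=%, (3,3)=@.
Same type (@): 1 of 2.

1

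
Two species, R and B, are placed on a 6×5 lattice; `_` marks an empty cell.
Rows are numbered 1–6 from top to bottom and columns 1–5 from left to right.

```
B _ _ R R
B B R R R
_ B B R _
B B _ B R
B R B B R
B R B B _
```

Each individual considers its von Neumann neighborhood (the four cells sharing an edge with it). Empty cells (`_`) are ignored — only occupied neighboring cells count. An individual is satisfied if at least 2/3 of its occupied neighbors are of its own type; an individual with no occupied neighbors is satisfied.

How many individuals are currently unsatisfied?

(1,1)B 1/1 ✓
(1,4)R 2/2 ✓
(1,5)R 2/2 ✓
(2,1)B 2/2 ✓
(2,2)B 2/3 ✓
(2,3)R 1/3 ✗
(2,4)R 4/4 ✓
(2,5)R 2/2 ✓
(3,2)B 3/3 ✓
(3,3)B 1/3 ✗
(3,4)R 1/3 ✗
(4,1)B 2/2 ✓
(4,2)B 2/3 ✓
(4,4)B 1/3 ✗
(4,5)R 1/2 ✗
(5,1)B 2/3 ✓
(5,2)R 1/4 ✗
(5,3)B 2/3 ✓
(5,4)B 3/4 ✓
(5,5)R 1/2 ✗
(6,1)B 1/2 ✗
(6,2)R 1/3 ✗
(6,3)B 2/3 ✓
(6,4)B 2/2 ✓
Unsatisfied: (2,3), (3,3), (3,4), (4,4), (4,5), (5,2), (5,5), (6,1), (6,2) — 9 in total.

9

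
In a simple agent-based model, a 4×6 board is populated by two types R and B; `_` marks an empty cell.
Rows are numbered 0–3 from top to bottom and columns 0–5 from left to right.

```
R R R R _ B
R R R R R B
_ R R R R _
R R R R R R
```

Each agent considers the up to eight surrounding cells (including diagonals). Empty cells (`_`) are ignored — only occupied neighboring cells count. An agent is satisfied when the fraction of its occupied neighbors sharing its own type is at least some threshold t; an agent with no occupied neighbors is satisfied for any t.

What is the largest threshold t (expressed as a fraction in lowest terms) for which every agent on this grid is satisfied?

(0,0)R 3/3
(0,1)R 5/5
(0,2)R 5/5
(0,3)R 4/4
(0,5)B 1/2
(1,0)R 4/4
(1,1)R 7/7
(1,2)R 8/8
(1,3)R 7/7
(1,4)R 4/6
(1,5)B 1/3
(2,1)R 7/7
(2,2)R 8/8
(2,3)R 8/8
(2,4)R 6/7
(3,0)R 2/2
(3,1)R 4/4
(3,2)R 5/5
(3,3)R 5/5
(3,4)R 4/4
(3,5)R 2/2
The smallest same-type fraction is 1/3 at (1,5), which reduces to 1/3. Any threshold above that leaves this agent unsatisfied.

1/3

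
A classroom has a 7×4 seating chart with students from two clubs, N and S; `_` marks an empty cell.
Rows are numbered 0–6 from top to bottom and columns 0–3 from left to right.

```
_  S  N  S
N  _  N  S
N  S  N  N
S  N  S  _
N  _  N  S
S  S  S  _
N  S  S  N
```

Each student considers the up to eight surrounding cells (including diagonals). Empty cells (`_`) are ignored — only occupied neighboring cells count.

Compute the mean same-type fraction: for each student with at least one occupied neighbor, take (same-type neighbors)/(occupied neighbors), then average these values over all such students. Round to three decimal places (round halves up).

0.387

(0,1)S 0/3
(0,2)N 1/4
(0,3)S 1/3
(1,0)N 1/3
(1,2)N 3/7
(1,3)S 1/5
(2,0)N 2/4
(2,1)S 2/7
(2,2)N 3/6
(2,3)N 2/4
(3,0)S 1/4
(3,1)N 4/7
(3,2)S 2/6
(4,0)N 1/4
(4,2)N 1/5
(4,3)S 2/3
(5,0)S 2/4
(5,1)S 4/7
(5,2)S 4/6
(6,0)N 0/3
(6,1)S 4/5
(6,2)S 3/4
(6,3)N 0/2
Sum over 23 students: 0/3 + 1/4 + 1/3 + 1/3 + 3/7 + 1/5 + 2/4 + 2/7 + 3/6 + 2/4 + 1/4 + 4/7 + 2/6 + 1/4 + 1/5 + 2/3 + 2/4 + 4/7 + 4/6 + 0/3 + 4/5 + 3/4 + 0/2 = 1867/210; mean = 1867/210 ÷ 23 = 1867/4830 = 0.386542… → 0.387.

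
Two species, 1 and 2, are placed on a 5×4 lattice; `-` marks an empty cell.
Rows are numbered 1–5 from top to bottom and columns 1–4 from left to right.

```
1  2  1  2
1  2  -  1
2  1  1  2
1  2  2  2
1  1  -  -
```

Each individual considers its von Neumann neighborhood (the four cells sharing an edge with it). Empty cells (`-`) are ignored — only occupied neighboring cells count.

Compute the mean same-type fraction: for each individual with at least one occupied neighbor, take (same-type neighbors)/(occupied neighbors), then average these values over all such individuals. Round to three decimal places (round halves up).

0.363

Row 1: (1,1)1 1/2 · (1,2)2 1/3 · (1,3)1 0/2 · (1,4)2 0/2
Row 2: (2,1)1 1/3 · (2,2)2 1/3 · (2,4)1 0/2
Row 3: (3,1)2 0/3 · (3,2)1 1/4 · (3,3)1 1/3 · (3,4)2 1/3
Row 4: (4,1)1 1/3 · (4,2)2 1/4 · (4,3)2 2/3 · (4,4)2 2/2
Row 5: (5,1)1 2/2 · (5,2)1 1/2
Sum over 17 individuals: 1/2 + 1/3 + 0/2 + 0/2 + 1/3 + 1/3 + 0/2 + 0/3 + 1/4 + 1/3 + 1/3 + 1/3 + 1/4 + 2/3 + 2/2 + 2/2 + 1/2 = 37/6; mean = 37/6 ÷ 17 = 37/102 = 0.362745… → 0.363.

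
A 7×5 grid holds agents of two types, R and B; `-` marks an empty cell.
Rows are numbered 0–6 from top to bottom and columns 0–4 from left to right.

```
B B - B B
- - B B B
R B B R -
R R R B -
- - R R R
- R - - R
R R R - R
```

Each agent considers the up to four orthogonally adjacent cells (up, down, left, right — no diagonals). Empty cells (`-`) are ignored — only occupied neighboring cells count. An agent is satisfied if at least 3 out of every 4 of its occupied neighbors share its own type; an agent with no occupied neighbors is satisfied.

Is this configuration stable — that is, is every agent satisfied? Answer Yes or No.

No

(0,0)B 1/1 ✓
(0,1)B 1/1 ✓
(0,3)B 2/2 ✓
(0,4)B 2/2 ✓
(1,2)B 2/2 ✓
(1,3)B 3/4 ✓
(1,4)B 2/2 ✓
(2,0)R 1/2 ✗
(2,1)B 1/3 ✗
(2,2)B 2/4 ✗
(2,3)R 0/3 ✗
(3,0)R 2/2 ✓
(3,1)R 2/3 ✗
(3,2)R 2/4 ✗
(3,3)B 0/3 ✗
(4,2)R 2/2 ✓
(4,3)R 2/3 ✗
(4,4)R 2/2 ✓
(5,1)R 1/1 ✓
(5,4)R 2/2 ✓
(6,0)R 1/1 ✓
(6,1)R 3/3 ✓
(6,2)R 1/1 ✓
(6,4)R 1/1 ✓
For instance (2,0) has only 1/2 same-type neighbors, below 3/4.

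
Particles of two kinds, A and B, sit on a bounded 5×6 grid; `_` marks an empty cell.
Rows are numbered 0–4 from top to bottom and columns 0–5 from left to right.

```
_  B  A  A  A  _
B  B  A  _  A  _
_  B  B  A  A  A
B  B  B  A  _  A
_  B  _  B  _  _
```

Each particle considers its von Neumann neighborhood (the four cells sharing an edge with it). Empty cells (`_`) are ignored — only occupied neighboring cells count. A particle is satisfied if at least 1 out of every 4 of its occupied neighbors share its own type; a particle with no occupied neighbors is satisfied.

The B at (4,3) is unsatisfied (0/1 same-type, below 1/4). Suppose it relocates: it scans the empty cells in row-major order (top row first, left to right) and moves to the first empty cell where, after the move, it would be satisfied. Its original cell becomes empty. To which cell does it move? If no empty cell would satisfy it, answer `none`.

(0,0)

Vacating (4,3). Empty cells in order:
  (0,0): 2/2 same-type → satisfied — stop here.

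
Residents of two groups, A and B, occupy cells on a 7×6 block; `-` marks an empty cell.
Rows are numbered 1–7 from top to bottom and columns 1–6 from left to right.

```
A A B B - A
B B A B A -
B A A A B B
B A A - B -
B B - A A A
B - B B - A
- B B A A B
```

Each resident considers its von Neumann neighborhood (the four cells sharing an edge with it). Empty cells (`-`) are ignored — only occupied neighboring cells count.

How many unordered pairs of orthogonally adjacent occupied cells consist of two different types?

Scan each occupied cell's neighbors to the right and below so each pair is counted once.
Row 1: A(1,1)–A(1,2)= A(1,1)–B(2,1)≠ A(1,2)–B(1,3)≠ A(1,2)–B(2,2)≠ B(1,3)–B(1,4)= B(1,3)–A(2,3)≠ B(1,4)–B(2,4)=  → 4/7 unlike.
Row 2: B(2,1)–B(2,2)= B(2,1)–B(3,1)= B(2,2)–A(2,3)≠ B(2,2)–A(3,2)≠ A(2,3)–B(2,4)≠ A(2,3)–A(3,3)= B(2,4)–A(2,5)≠ B(2,4)–A(3,4)≠ A(2,5)–B(3,5)≠  → 6/9 unlike.
Row 3: B(3,1)–A(3,2)≠ B(3,1)–B(4,1)= A(3,2)–A(3,3)= A(3,2)–A(4,2)= A(3,3)–A(3,4)= A(3,3)–A(4,3)= A(3,4)–B(3,5)≠ B(3,5)–B(3,6)= B(3,5)–B(4,5)=  → 2/9 unlike.
Row 4: B(4,1)–A(4,2)≠ B(4,1)–B(5,1)= A(4,2)–A(4,3)= A(4,2)–B(5,2)≠ B(4,5)–A(5,5)≠  → 3/5 unlike.
Row 5: B(5,1)–B(5,2)= B(5,1)–B(6,1)= A(5,4)–A(5,5)= A(5,4)–B(6,4)≠ A(5,5)–A(5,6)= A(5,6)–A(6,6)=  → 1/6 unlike.
Row 6: B(6,3)–B(6,4)= B(6,3)–B(7,3)= B(6,4)–A(7,4)≠ A(6,6)–B(7,6)≠  → 2/4 unlike.
Row 7: B(7,2)–B(7,3)= B(7,3)–A(7,4)≠ A(7,4)–A(7,5)= A(7,5)–B(7,6)≠  → 2/4 unlike.
Total adjacent occupied pairs: 44; unlike-type pairs: 20.

20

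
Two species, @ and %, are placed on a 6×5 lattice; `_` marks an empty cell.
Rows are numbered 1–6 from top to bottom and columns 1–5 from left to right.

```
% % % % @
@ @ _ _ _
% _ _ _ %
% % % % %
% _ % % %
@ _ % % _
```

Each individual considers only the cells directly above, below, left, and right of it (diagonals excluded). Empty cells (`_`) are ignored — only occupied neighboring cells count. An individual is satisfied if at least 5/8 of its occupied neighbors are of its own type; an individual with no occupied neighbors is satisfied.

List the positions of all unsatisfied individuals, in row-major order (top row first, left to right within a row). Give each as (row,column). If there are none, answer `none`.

(1,1)% 1/2 ✗
(1,2)% 2/3 ✓
(1,3)% 2/2 ✓
(1,4)% 1/2 ✗
(1,5)@ 0/1 ✗
(2,1)@ 1/3 ✗
(2,2)@ 1/2 ✗
(3,1)% 1/2 ✗
(3,5)% 1/1 ✓
(4,1)% 3/3 ✓
(4,2)% 2/2 ✓
(4,3)% 3/3 ✓
(4,4)% 3/3 ✓
(4,5)% 3/3 ✓
(5,1)% 1/2 ✗
(5,3)% 3/3 ✓
(5,4)% 4/4 ✓
(5,5)% 2/2 ✓
(6,1)@ 0/1 ✗
(6,3)% 2/2 ✓
(6,4)% 2/2 ✓

(1,1), (1,4), (1,5), (2,1), (2,2), (3,1), (5,1), (6,1)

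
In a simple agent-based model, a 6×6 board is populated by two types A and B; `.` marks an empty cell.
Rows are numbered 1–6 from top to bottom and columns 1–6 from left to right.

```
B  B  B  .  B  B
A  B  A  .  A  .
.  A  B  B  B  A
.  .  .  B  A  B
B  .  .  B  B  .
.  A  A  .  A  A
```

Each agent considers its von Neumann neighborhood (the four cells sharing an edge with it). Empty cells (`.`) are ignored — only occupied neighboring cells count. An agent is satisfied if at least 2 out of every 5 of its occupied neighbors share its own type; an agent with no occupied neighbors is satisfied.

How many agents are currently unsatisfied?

Row 1: (1,1)B 1/2 satisfied · (1,2)B 3/3 satisfied · (1,3)B 1/2 satisfied · (1,5)B 1/2 satisfied · (1,6)B 1/1 satisfied
Row 2: (2,1)A 0/2 not · (2,2)B 1/4 not · (2,3)A 0/3 not · (2,5)A 0/2 not
Row 3: (3,2)A 0/2 not · (3,3)B 1/3 not · (3,4)B 3/3 satisfied · (3,5)B 1/4 not · (3,6)A 0/2 not
Row 4: (4,4)B 2/3 satisfied · (4,5)A 0/4 not · (4,6)B 0/2 not
Row 5: (5,1)B 0/0 satisfied · (5,4)B 2/2 satisfied · (5,5)B 1/3 not
Row 6: (6,2)A 1/1 satisfied · (6,3)A 1/1 satisfied · (6,5)A 1/2 satisfied · (6,6)A 1/1 satisfied
Unsatisfied: (2,1), (2,2), (2,3), (2,5), (3,2), (3,3), (3,5), (3,6), (4,5), (4,6), (5,5) — 11 in total.

11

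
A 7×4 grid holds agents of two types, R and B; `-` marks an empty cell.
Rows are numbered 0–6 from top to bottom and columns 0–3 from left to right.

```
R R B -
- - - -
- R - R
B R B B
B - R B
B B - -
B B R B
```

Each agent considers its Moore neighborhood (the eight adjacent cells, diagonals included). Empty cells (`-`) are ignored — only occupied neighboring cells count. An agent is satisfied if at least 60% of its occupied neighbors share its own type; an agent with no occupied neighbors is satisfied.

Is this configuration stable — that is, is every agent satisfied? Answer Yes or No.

No

(0,0)R 1/1 ✓
(0,1)R 1/2 ✗
(0,2)B 0/1 ✗
(2,1)R 1/3 ✗
(2,3)R 0/2 ✗
(3,0)B 1/3 ✗
(3,1)R 2/5 ✗
(3,2)B 2/6 ✗
(3,3)B 2/4 ✗
(4,0)B 3/4 ✓
(4,2)R 1/5 ✗
(4,3)B 2/3 ✓
(5,0)B 4/4 ✓
(5,1)B 4/6 ✓
(6,0)B 3/3 ✓
(6,1)B 3/4 ✓
(6,2)R 0/3 ✗
(6,3)B 0/1 ✗
For instance (0,1) has only 1/2 same-type neighbors, below 3/5.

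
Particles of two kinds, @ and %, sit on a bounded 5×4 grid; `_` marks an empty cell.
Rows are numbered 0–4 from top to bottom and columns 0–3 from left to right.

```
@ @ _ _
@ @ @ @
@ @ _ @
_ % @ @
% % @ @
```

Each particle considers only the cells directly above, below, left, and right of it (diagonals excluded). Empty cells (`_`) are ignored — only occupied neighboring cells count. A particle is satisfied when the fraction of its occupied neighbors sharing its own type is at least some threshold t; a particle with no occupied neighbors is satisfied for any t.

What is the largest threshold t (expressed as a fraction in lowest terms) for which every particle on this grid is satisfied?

1/3

Row 0: (0,0)@ 2/2 · (0,1)@ 2/2
Row 1: (1,0)@ 3/3 · (1,1)@ 4/4 · (1,2)@ 2/2 · (1,3)@ 2/2
Row 2: (2,0)@ 2/2 · (2,1)@ 2/3 · (2,3)@ 2/2
Row 3: (3,1)% 1/3 · (3,2)@ 2/3 · (3,3)@ 3/3
Row 4: (4,0)% 1/1 · (4,1)% 2/3 · (4,2)@ 2/3 · (4,3)@ 2/2
The smallest same-type fraction is 1/3 at (3,1), which reduces to 1/3. Any threshold above that leaves this particle unsatisfied.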